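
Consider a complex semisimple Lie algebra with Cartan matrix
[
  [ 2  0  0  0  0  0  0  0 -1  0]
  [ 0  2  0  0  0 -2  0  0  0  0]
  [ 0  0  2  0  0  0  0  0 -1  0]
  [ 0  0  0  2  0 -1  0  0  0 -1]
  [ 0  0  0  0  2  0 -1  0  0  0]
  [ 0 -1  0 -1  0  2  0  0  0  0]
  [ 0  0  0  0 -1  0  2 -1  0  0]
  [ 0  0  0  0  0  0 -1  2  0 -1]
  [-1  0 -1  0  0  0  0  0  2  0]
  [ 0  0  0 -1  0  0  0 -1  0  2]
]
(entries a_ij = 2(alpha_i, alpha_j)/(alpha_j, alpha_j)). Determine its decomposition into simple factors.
The diagram associated to this matrix has two connected components: the simple roots {alpha_1, alpha_3, alpha_9} form a chain of 3 nodes with single edges (A_3), and {alpha_2, alpha_4, alpha_5, alpha_6, alpha_7, alpha_8, alpha_10} form a chain of 7 nodes with a double edge at one end; the terminal node there is the unique long simple root (C_7). A semisimple Lie algebra decomposes uniquely as the direct sum of simple ideals, one per connected component of its Dynkin diagram, so g ≅ A_3 ⊕ C_7 (dimension 15 + 105 = 120).

A_3 (sl(4)) + C_7 (sp(14))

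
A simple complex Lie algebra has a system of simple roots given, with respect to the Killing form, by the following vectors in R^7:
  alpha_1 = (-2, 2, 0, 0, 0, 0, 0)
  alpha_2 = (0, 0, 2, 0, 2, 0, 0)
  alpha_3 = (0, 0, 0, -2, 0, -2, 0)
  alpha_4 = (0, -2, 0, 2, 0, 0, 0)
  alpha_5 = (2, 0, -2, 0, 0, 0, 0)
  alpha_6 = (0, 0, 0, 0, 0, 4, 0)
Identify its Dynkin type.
Compute the Cartan integers a_ij = 2(alpha_i, alpha_j)/(alpha_j, alpha_j); the resulting 6x6 Cartan matrix is
[[2, 0, 0, -1, -1, 0], [0, 2, 0, 0, -1, 0], [0, 0, 2, -1, 0, -1], [-1, 0, -1, 2, 0, 0], [-1, -1, 0, 0, 2, 0], [0, 0, -2, 0, 0, 2]].
The roots have two lengths (squared-length ratio 2:1); the short ones are alpha_{1,2,3,4,5}. The associated Dynkin diagram is a chain of 6 nodes with a double edge at one end; the terminal node there is the unique long simple root (C_6), so the type is C_6 (the algebra sp(12)).

C_6 (sp(12))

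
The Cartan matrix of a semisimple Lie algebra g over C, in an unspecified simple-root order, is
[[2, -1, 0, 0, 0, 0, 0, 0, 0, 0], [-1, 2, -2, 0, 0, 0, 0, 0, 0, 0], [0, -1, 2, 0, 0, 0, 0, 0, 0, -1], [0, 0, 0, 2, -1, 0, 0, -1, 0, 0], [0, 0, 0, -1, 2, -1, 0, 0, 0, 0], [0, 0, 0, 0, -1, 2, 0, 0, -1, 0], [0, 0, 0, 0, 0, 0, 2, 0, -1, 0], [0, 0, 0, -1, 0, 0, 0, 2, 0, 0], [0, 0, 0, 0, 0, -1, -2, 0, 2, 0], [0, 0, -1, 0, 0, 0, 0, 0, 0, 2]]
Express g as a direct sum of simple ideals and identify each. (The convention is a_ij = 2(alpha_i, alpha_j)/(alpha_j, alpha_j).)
The diagram associated to this matrix has two connected components: the simple roots {alpha_4, alpha_5, alpha_6, alpha_7, alpha_8, alpha_9} form a chain of 6 nodes with a double edge at one end; the terminal node there is the unique short simple root (B_6), and {alpha_1, alpha_2, alpha_3, alpha_10} form a chain of 4 nodes with a double edge between the middle two (F_4). A semisimple Lie algebra decomposes uniquely as the direct sum of simple ideals, one per connected component of its Dynkin diagram, so g ≅ B_6 ⊕ F_4 (dimension 78 + 52 = 130).

type B_6 + type F_4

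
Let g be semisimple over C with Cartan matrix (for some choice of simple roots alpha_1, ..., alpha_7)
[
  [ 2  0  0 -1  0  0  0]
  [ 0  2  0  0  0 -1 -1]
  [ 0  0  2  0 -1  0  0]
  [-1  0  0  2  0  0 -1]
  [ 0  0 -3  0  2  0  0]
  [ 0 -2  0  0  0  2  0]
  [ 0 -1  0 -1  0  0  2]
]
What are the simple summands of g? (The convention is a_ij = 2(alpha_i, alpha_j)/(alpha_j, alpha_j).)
The diagram associated to this matrix has two connected components: the simple roots {alpha_1, alpha_2, alpha_4, alpha_6, alpha_7} form a chain of 5 nodes with a double edge at one end; the terminal node there is the unique long simple root (C_5), and {alpha_3, alpha_5} form two nodes joined by a triple edge (G_2). A semisimple Lie algebra decomposes uniquely as the direct sum of simple ideals, one per connected component of its Dynkin diagram, so g ≅ C_5 ⊕ G_2 (dimension 55 + 14 = 69).

C_5 (sp(10)) ⊕ G_2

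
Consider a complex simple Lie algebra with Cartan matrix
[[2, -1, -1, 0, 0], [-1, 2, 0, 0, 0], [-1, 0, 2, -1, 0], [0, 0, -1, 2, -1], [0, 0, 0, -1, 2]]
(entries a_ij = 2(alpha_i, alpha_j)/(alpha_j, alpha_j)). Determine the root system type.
The matrix has rank 5 with 2's on the diagonal. Reading the off-diagonal entries as Dynkin edges (a single edge where a_ij = a_ji = -1; a double or triple edge where a_ij * a_ji = 2 or 3), the diagram is a chain of 5 nodes with single edges (A_5). One simple-root ordering that puts it in standard form is (alpha_5, alpha_4, alpha_3, alpha_1, alpha_2). So the algebra is type A_5, i.e. sl(6).

type A_5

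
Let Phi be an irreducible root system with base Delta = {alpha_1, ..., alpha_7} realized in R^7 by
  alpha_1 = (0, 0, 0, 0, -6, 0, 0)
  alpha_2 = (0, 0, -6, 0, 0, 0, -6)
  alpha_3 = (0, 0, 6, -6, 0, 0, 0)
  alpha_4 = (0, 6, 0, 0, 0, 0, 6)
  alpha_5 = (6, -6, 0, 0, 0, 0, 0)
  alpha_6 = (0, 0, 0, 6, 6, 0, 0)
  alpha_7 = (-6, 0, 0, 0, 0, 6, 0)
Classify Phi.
Compute the Cartan integers a_ij = 2(alpha_i, alpha_j)/(alpha_j, alpha_j); the resulting 7x7 Cartan matrix is
[[2, 0, 0, 0, 0, -1, 0], [0, 2, -1, -1, 0, 0, 0], [0, -1, 2, 0, 0, -1, 0], [0, -1, 0, 2, -1, 0, 0], [0, 0, 0, -1, 2, 0, -1], [-2, 0, -1, 0, 0, 2, 0], [0, 0, 0, 0, -1, 0, 2]].
The roots have two lengths (squared-length ratio 2:1); the short ones are alpha_{1}. The associated Dynkin diagram is a chain of 7 nodes with a double edge at one end; the terminal node there is the unique short simple root (B_7), so the type is B_7 (the algebra so(15)).

B_7 (so(15))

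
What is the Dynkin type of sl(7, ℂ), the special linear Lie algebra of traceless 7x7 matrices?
type A_6

This is sl(7), which has dimension 7^2 - 1 = 48 and rank 7 - 1 = 6 (a Cartan subalgebra is the diagonal traceless matrices). In the classification of classical Lie algebras, the special linear algebra sl(n+1) has type A_n; here n = 6, so the Dynkin diagram is a chain of 6 nodes with single edges (A_6). Hence the type is A_6.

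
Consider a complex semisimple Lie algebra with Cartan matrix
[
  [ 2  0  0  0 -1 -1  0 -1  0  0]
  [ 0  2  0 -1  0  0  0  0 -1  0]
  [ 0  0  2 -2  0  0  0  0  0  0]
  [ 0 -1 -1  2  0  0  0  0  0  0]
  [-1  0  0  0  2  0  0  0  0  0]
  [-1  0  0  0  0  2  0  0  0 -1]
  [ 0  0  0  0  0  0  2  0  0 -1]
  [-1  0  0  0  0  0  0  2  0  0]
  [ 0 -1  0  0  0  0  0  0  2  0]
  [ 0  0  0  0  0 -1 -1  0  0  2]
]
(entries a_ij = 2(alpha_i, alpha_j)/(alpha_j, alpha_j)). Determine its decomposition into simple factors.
The diagram associated to this matrix has two connected components: the simple roots {alpha_2, alpha_3, alpha_4, alpha_9} form a chain of 4 nodes with a double edge at one end; the terminal node there is the unique long simple root (C_4), and {alpha_1, alpha_5, alpha_6, alpha_7, alpha_8, alpha_10} form a chain of 4 nodes with a fork of two nodes at one end (D_6). A semisimple Lie algebra decomposes uniquely as the direct sum of simple ideals, one per connected component of its Dynkin diagram, so g ≅ C_4 ⊕ D_6 (dimension 36 + 66 = 102).

C4 ⊕ D6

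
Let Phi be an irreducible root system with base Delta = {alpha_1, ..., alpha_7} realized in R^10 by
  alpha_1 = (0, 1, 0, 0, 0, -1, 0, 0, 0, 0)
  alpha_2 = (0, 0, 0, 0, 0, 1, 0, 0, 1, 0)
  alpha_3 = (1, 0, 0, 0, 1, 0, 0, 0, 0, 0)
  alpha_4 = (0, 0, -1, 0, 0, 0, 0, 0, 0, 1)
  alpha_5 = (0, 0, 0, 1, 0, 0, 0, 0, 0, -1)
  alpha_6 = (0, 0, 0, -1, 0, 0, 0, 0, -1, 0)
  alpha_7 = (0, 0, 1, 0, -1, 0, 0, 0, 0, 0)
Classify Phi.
Compute the Cartan integers a_ij = 2(alpha_i, alpha_j)/(alpha_j, alpha_j); the resulting 7x7 Cartan matrix is
[[2, -1, 0, 0, 0, 0, 0], [-1, 2, 0, 0, 0, -1, 0], [0, 0, 2, 0, 0, 0, -1], [0, 0, 0, 2, -1, 0, -1], [0, 0, 0, -1, 2, -1, 0], [0, -1, 0, 0, -1, 2, 0], [0, 0, -1, -1, 0, 0, 2]].
All simple roots have the same length, so the diagram is simply laced. The associated Dynkin diagram is a chain of 7 nodes with single edges (A_7), so the type is A_7 (the algebra sl(8)).

type A_7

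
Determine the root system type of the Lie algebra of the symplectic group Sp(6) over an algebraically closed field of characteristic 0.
type C_3

This is sp(6), which has dimension 6(6+1)/2 = 21 and rank 6/2 = 3. In the classification of classical Lie algebras, the symplectic algebra sp(2n) has type C_n; here n = 3, so the Dynkin diagram is a chain of 3 nodes with a double edge at one end; the terminal node there is the unique long simple root (C_3). Hence the type is C_3.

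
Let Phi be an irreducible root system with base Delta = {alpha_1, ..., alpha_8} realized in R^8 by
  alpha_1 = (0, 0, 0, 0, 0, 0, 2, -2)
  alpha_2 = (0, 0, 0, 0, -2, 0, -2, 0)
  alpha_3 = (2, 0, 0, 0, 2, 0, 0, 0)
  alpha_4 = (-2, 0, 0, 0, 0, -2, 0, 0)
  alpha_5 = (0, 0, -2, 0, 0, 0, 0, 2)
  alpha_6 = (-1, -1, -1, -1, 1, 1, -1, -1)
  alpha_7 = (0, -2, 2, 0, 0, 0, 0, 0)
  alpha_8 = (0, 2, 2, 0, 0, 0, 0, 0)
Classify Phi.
Compute the Cartan integers a_ij = 2(alpha_i, alpha_j)/(alpha_j, alpha_j); the resulting 8x8 Cartan matrix is
[[2, -1, 0, 0, -1, 0, 0, 0], [-1, 2, -1, 0, 0, 0, 0, 0], [0, -1, 2, -1, 0, 0, 0, 0], [0, 0, -1, 2, 0, 0, 0, 0], [-1, 0, 0, 0, 2, 0, -1, -1], [0, 0, 0, 0, 0, 2, 0, -1], [0, 0, 0, 0, -1, 0, 2, 0], [0, 0, 0, 0, -1, -1, 0, 2]].
All simple roots have the same length, so the diagram is simply laced. The associated Dynkin diagram is a chain of 7 nodes with one extra node attached to the third node from one end (E_8), so the type is E_8.

E_8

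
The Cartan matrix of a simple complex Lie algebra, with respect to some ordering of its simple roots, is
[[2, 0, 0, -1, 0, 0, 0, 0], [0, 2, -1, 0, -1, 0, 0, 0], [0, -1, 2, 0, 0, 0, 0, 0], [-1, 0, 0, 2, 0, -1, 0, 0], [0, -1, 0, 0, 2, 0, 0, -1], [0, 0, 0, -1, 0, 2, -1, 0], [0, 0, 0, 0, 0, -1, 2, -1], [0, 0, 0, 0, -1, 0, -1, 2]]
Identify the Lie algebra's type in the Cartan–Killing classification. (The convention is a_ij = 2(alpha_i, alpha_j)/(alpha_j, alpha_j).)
type A_8

The matrix has rank 8 with 2's on the diagonal. Reading the off-diagonal entries as Dynkin edges (a single edge where a_ij = a_ji = -1; a double or triple edge where a_ij * a_ji = 2 or 3), the diagram is a chain of 8 nodes with single edges (A_8). One simple-root ordering that puts it in standard form is (alpha_3, alpha_2, alpha_5, alpha_8, alpha_7, alpha_6, alpha_4, alpha_1). So the algebra is type A_8, i.e. sl(9).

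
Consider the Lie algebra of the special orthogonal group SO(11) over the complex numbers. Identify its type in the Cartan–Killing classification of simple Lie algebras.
type B_5

This is so(11) with 11 odd, which has dimension 11(11-1)/2 = 55 and rank (11-1)/2 = 5. In the classification of classical Lie algebras, the orthogonal algebra so(2n+1) in an odd number of variables has type B_n; here n = 5, so the Dynkin diagram is a chain of 5 nodes with a double edge at one end; the terminal node there is the unique short simple root (B_5). Hence the type is B_5.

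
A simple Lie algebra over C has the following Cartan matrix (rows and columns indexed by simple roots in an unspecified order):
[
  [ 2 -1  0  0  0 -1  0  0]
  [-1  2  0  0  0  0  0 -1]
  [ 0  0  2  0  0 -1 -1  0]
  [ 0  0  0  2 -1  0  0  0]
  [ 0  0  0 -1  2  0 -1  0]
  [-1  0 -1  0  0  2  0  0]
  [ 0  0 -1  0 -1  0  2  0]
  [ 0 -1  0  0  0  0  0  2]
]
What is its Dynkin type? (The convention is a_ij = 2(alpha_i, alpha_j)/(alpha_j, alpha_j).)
type A_8

The matrix has rank 8 with 2's on the diagonal. Reading the off-diagonal entries as Dynkin edges (a single edge where a_ij = a_ji = -1; a double or triple edge where a_ij * a_ji = 2 or 3), the diagram is a chain of 8 nodes with single edges (A_8). One simple-root ordering that puts it in standard form is (alpha_8, alpha_2, alpha_1, alpha_6, alpha_3, alpha_7, alpha_5, alpha_4). So the algebra is type A_8, i.e. sl(9).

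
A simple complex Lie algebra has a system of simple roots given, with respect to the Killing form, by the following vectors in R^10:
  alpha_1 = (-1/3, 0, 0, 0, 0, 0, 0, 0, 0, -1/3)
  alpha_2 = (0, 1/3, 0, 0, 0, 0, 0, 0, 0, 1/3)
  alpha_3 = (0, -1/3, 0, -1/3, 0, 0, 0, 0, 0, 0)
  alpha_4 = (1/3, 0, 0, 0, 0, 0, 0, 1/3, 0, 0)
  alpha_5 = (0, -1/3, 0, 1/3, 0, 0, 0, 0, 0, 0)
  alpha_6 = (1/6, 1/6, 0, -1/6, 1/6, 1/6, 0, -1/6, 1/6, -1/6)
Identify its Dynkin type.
Compute the Cartan integers a_ij = 2(alpha_i, alpha_j)/(alpha_j, alpha_j); the resulting 6x6 Cartan matrix is
[[2, -1, 0, -1, 0, 0], [-1, 2, -1, 0, -1, 0], [0, -1, 2, 0, 0, 0], [-1, 0, 0, 2, 0, 0], [0, -1, 0, 0, 2, -1], [0, 0, 0, 0, -1, 2]].
All simple roots have the same length, so the diagram is simply laced. The associated Dynkin diagram is a chain of 5 nodes with one extra node attached to the third node from one end (E_6), so the type is E_6.

E_6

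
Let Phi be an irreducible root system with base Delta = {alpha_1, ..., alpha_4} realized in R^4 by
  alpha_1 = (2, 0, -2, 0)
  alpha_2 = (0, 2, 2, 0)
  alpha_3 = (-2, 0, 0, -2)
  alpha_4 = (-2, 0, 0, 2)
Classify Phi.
Compute the Cartan integers a_ij = 2(alpha_i, alpha_j)/(alpha_j, alpha_j); the resulting 4x4 Cartan matrix is
[[2, -1, -1, -1], [-1, 2, 0, 0], [-1, 0, 2, 0], [-1, 0, 0, 2]].
All simple roots have the same length, so the diagram is simply laced. The associated Dynkin diagram is a chain of 2 nodes with a fork of two nodes at one end (D_4), so the type is D_4 (the algebra so(8)).

D_4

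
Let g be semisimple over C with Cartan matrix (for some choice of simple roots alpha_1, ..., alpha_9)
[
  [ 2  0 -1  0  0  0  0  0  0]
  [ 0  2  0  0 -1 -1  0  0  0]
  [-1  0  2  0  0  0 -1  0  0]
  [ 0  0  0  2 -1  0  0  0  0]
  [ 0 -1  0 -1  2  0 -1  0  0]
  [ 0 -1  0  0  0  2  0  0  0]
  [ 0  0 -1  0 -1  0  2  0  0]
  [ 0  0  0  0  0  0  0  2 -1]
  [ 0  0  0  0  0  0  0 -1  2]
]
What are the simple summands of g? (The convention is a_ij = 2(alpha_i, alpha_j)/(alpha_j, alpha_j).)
A_2 (sl(3)) ⊕ E_7

The diagram associated to this matrix has two connected components: the simple roots {alpha_8, alpha_9} form a chain of 2 nodes with single edges (A_2), and {alpha_1, alpha_2, alpha_3, alpha_4, alpha_5, alpha_6, alpha_7} form a chain of 6 nodes with one extra node attached to the third node from one end (E_7). A semisimple Lie algebra decomposes uniquely as the direct sum of simple ideals, one per connected component of its Dynkin diagram, so g ≅ A_2 ⊕ E_7 (dimension 8 + 133 = 141).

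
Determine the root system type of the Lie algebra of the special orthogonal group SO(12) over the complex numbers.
type D_6

This is so(12) with 12 even, which has dimension 12(12-1)/2 = 66 and rank 12/2 = 6. In the classification of classical Lie algebras, the orthogonal algebra so(2n) in an even number of variables has type D_n; here n = 6, so the Dynkin diagram is a chain of 4 nodes with a fork of two nodes at one end (D_6). Hence the type is D_6.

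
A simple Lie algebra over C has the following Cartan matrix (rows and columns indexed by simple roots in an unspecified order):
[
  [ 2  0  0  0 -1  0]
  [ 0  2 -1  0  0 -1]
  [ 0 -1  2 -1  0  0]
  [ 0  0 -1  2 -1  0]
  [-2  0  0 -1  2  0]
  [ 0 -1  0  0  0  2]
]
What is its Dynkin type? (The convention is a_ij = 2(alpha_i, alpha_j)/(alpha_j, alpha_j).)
B_6

The matrix has rank 6 with 2's on the diagonal. Reading the off-diagonal entries as Dynkin edges (a single edge where a_ij = a_ji = -1; a double or triple edge where a_ij * a_ji = 2 or 3), the diagram is a chain of 6 nodes with a double edge at one end; the terminal node there is the unique short simple root (B_6). One simple-root ordering that puts it in standard form is (alpha_6, alpha_2, alpha_3, alpha_4, alpha_5, alpha_1). So the algebra is type B_6, i.e. so(13).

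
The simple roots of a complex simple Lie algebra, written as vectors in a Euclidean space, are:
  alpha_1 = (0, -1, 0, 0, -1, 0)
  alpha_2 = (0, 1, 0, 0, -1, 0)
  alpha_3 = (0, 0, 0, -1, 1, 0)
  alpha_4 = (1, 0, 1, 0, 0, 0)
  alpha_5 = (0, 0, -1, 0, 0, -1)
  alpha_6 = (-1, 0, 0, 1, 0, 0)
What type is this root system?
Compute the Cartan integers a_ij = 2(alpha_i, alpha_j)/(alpha_j, alpha_j); the resulting 6x6 Cartan matrix is
[[2, 0, -1, 0, 0, 0], [0, 2, -1, 0, 0, 0], [-1, -1, 2, 0, 0, -1], [0, 0, 0, 2, -1, -1], [0, 0, 0, -1, 2, 0], [0, 0, -1, -1, 0, 2]].
All simple roots have the same length, so the diagram is simply laced. The associated Dynkin diagram is a chain of 4 nodes with a fork of two nodes at one end (D_6), so the type is D_6 (the algebra so(12)).

D_6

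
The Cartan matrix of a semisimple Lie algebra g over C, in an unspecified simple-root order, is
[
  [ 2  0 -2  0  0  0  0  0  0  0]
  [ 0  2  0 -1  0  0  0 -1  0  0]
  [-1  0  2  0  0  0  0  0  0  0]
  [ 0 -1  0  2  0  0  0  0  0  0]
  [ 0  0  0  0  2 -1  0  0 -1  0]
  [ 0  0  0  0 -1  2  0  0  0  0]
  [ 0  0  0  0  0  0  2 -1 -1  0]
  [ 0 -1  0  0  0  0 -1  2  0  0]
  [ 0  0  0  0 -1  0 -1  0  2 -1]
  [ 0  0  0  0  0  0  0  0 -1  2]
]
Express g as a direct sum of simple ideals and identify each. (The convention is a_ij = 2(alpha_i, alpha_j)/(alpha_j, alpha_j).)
B_2 + E_8

The diagram associated to this matrix has two connected components: the simple roots {alpha_1, alpha_3} form a chain of 2 nodes with a double edge at one end; the terminal node there is the unique short simple root (B_2), and {alpha_2, alpha_4, alpha_5, alpha_6, alpha_7, alpha_8, alpha_9, alpha_10} form a chain of 7 nodes with one extra node attached to the third node from one end (E_8). A semisimple Lie algebra decomposes uniquely as the direct sum of simple ideals, one per connected component of its Dynkin diagram, so g ≅ B_2 ⊕ E_8 (dimension 10 + 248 = 258).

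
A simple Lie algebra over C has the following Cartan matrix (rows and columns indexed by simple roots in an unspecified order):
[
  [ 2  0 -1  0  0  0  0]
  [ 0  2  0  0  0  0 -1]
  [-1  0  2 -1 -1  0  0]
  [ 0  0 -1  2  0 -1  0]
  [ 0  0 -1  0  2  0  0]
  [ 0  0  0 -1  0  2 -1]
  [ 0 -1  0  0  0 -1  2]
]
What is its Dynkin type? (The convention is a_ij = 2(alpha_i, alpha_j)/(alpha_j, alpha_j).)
D_7

The matrix has rank 7 with 2's on the diagonal. Reading the off-diagonal entries as Dynkin edges (a single edge where a_ij = a_ji = -1; a double or triple edge where a_ij * a_ji = 2 or 3), the diagram is a chain of 5 nodes with a fork of two nodes at one end (D_7). One simple-root ordering that puts it in standard form is (alpha_2, alpha_7, alpha_6, alpha_4, alpha_3, alpha_1, alpha_5). So the algebra is type D_7, i.e. so(14).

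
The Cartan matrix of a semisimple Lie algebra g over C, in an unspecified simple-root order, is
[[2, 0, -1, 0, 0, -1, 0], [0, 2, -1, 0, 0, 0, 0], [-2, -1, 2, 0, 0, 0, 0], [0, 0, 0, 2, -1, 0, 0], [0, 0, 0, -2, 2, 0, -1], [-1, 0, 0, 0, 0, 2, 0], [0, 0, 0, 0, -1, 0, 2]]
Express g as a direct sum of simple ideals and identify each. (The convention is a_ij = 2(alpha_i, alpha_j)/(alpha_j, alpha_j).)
B3 ⊕ F4

The diagram associated to this matrix has two connected components: the simple roots {alpha_4, alpha_5, alpha_7} form a chain of 3 nodes with a double edge at one end; the terminal node there is the unique short simple root (B_3), and {alpha_1, alpha_2, alpha_3, alpha_6} form a chain of 4 nodes with a double edge between the middle two (F_4). A semisimple Lie algebra decomposes uniquely as the direct sum of simple ideals, one per connected component of its Dynkin diagram, so g ≅ B_3 ⊕ F_4 (dimension 21 + 52 = 73).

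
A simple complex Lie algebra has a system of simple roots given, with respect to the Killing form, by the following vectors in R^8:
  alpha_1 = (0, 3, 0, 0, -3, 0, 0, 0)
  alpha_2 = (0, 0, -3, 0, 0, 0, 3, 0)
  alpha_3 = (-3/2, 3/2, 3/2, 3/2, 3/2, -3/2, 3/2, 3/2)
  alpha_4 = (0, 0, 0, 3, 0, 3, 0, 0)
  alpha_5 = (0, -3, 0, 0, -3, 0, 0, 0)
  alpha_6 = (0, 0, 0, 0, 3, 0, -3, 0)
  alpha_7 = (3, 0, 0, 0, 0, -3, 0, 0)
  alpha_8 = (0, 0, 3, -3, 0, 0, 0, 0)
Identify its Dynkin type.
Compute the Cartan integers a_ij = 2(alpha_i, alpha_j)/(alpha_j, alpha_j); the resulting 8x8 Cartan matrix is
[[2, 0, 0, 0, 0, -1, 0, 0], [0, 2, 0, 0, 0, -1, 0, -1], [0, 0, 2, 0, -1, 0, 0, 0], [0, 0, 0, 2, 0, 0, -1, -1], [0, 0, -1, 0, 2, -1, 0, 0], [-1, -1, 0, 0, -1, 2, 0, 0], [0, 0, 0, -1, 0, 0, 2, 0], [0, -1, 0, -1, 0, 0, 0, 2]].
All simple roots have the same length, so the diagram is simply laced. The associated Dynkin diagram is a chain of 7 nodes with one extra node attached to the third node from one end (E_8), so the type is E_8.

type E_8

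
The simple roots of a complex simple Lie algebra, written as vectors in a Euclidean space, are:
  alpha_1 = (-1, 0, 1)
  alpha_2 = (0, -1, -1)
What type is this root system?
A2

Compute the Cartan integers a_ij = 2(alpha_i, alpha_j)/(alpha_j, alpha_j); the resulting 2x2 Cartan matrix is
[[2, -1], [-1, 2]].
All simple roots have the same length, so the diagram is simply laced. The associated Dynkin diagram is a chain of 2 nodes with single edges (A_2), so the type is A_2 (the algebra sl(3)).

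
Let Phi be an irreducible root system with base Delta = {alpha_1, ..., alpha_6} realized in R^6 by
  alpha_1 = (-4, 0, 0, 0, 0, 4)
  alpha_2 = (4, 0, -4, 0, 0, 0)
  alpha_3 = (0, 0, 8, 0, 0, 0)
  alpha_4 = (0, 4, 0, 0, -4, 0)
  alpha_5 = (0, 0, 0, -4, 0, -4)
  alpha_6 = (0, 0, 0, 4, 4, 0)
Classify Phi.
Compute the Cartan integers a_ij = 2(alpha_i, alpha_j)/(alpha_j, alpha_j); the resulting 6x6 Cartan matrix is
[[2, -1, 0, 0, -1, 0], [-1, 2, -1, 0, 0, 0], [0, -2, 2, 0, 0, 0], [0, 0, 0, 2, 0, -1], [-1, 0, 0, 0, 2, -1], [0, 0, 0, -1, -1, 2]].
The roots have two lengths (squared-length ratio 2:1); the short ones are alpha_{1,2,4,5,6}. The associated Dynkin diagram is a chain of 6 nodes with a double edge at one end; the terminal node there is the unique long simple root (C_6), so the type is C_6 (the algebra sp(12)).

type C_6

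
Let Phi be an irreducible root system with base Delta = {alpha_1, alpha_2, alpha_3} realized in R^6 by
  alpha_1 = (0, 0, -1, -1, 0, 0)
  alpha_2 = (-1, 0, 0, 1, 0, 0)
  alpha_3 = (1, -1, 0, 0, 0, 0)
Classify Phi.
A_3

Compute the Cartan integers a_ij = 2(alpha_i, alpha_j)/(alpha_j, alpha_j); the resulting 3x3 Cartan matrix is
[[2, -1, 0], [-1, 2, -1], [0, -1, 2]].
All simple roots have the same length, so the diagram is simply laced. The associated Dynkin diagram is a chain of 3 nodes with single edges (A_3), so the type is A_3 (the algebra sl(4)).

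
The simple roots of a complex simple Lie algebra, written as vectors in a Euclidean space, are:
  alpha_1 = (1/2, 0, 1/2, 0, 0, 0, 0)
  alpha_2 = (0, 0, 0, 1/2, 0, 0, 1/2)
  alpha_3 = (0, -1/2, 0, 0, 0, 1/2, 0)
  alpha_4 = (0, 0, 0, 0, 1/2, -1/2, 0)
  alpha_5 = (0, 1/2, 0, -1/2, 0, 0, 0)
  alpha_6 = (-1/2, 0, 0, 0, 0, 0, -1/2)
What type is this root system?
A_6

Compute the Cartan integers a_ij = 2(alpha_i, alpha_j)/(alpha_j, alpha_j); the resulting 6x6 Cartan matrix is
[[2, 0, 0, 0, 0, -1], [0, 2, 0, 0, -1, -1], [0, 0, 2, -1, -1, 0], [0, 0, -1, 2, 0, 0], [0, -1, -1, 0, 2, 0], [-1, -1, 0, 0, 0, 2]].
All simple roots have the same length, so the diagram is simply laced. The associated Dynkin diagram is a chain of 6 nodes with single edges (A_6), so the type is A_6 (the algebra sl(7)).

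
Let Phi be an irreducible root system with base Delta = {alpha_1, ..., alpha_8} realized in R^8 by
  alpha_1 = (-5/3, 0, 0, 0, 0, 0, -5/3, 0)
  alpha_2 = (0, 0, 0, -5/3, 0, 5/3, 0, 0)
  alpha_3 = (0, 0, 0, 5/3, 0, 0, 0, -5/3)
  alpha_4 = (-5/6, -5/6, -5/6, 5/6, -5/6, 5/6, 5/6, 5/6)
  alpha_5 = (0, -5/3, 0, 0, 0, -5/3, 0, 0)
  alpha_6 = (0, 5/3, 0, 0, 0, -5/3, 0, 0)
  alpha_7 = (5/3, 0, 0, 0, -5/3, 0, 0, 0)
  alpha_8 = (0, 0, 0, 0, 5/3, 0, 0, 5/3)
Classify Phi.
Compute the Cartan integers a_ij = 2(alpha_i, alpha_j)/(alpha_j, alpha_j); the resulting 8x8 Cartan matrix is
[[2, 0, 0, 0, 0, 0, -1, 0], [0, 2, -1, 0, -1, -1, 0, 0], [0, -1, 2, 0, 0, 0, 0, -1], [0, 0, 0, 2, 0, -1, 0, 0], [0, -1, 0, 0, 2, 0, 0, 0], [0, -1, 0, -1, 0, 2, 0, 0], [-1, 0, 0, 0, 0, 0, 2, -1], [0, 0, -1, 0, 0, 0, -1, 2]].
All simple roots have the same length, so the diagram is simply laced. The associated Dynkin diagram is a chain of 7 nodes with one extra node attached to the third node from one end (E_8), so the type is E_8.

E_8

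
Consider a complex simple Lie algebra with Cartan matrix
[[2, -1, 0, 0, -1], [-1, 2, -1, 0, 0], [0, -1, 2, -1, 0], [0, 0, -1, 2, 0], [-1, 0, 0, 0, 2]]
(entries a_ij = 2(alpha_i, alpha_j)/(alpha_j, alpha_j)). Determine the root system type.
The matrix has rank 5 with 2's on the diagonal. Reading the off-diagonal entries as Dynkin edges (a single edge where a_ij = a_ji = -1; a double or triple edge where a_ij * a_ji = 2 or 3), the diagram is a chain of 5 nodes with single edges (A_5). One simple-root ordering that puts it in standard form is (alpha_5, alpha_1, alpha_2, alpha_3, alpha_4). So the algebra is type A_5, i.e. sl(6).

A_5 (sl(6))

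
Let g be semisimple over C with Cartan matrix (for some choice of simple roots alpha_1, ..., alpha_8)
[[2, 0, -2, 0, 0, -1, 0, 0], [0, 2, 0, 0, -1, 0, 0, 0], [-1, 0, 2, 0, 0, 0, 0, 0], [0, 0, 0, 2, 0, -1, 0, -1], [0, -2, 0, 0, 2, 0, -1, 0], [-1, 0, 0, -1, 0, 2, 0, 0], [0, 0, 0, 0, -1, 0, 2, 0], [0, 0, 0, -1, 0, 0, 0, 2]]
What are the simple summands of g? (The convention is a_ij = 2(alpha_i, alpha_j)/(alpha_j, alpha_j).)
B_3 (so(7)) + B_5 (so(11))

The diagram associated to this matrix has two connected components: the simple roots {alpha_2, alpha_5, alpha_7} form a chain of 3 nodes with a double edge at one end; the terminal node there is the unique short simple root (B_3), and {alpha_1, alpha_3, alpha_4, alpha_6, alpha_8} form a chain of 5 nodes with a double edge at one end; the terminal node there is the unique short simple root (B_5). A semisimple Lie algebra decomposes uniquely as the direct sum of simple ideals, one per connected component of its Dynkin diagram, so g ≅ B_3 ⊕ B_5 (dimension 21 + 55 = 76).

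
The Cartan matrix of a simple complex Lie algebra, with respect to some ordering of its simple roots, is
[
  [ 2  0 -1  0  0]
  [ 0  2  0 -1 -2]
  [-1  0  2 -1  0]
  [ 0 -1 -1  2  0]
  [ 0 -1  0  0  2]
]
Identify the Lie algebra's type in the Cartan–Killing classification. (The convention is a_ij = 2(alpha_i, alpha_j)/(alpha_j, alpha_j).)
The matrix has rank 5 with 2's on the diagonal. Reading the off-diagonal entries as Dynkin edges (a single edge where a_ij = a_ji = -1; a double or triple edge where a_ij * a_ji = 2 or 3), the diagram is a chain of 5 nodes with a double edge at one end; the terminal node there is the unique short simple root (B_5). One simple-root ordering that puts it in standard form is (alpha_1, alpha_3, alpha_4, alpha_2, alpha_5). So the algebra is type B_5, i.e. so(11).

B5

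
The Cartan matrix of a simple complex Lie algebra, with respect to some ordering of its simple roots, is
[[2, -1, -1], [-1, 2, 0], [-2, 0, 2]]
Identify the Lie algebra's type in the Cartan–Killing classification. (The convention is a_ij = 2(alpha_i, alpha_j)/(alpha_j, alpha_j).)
C_3

The matrix has rank 3 with 2's on the diagonal. Reading the off-diagonal entries as Dynkin edges (a single edge where a_ij = a_ji = -1; a double or triple edge where a_ij * a_ji = 2 or 3), the diagram is a chain of 3 nodes with a double edge at one end; the terminal node there is the unique long simple root (C_3). One simple-root ordering that puts it in standard form is (alpha_2, alpha_1, alpha_3). So the algebra is type C_3, i.e. sp(6).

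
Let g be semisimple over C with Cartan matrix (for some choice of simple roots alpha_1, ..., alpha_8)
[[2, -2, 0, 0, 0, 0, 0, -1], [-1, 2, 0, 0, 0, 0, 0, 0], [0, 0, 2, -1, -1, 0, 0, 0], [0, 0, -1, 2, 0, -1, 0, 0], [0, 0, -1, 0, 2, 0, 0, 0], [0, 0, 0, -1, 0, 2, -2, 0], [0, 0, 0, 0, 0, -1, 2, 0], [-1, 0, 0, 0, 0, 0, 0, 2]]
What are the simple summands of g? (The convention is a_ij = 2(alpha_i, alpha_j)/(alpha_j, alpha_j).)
The diagram associated to this matrix has two connected components: the simple roots {alpha_1, alpha_2, alpha_8} form a chain of 3 nodes with a double edge at one end; the terminal node there is the unique short simple root (B_3), and {alpha_3, alpha_4, alpha_5, alpha_6, alpha_7} form a chain of 5 nodes with a double edge at one end; the terminal node there is the unique short simple root (B_5). A semisimple Lie algebra decomposes uniquely as the direct sum of simple ideals, one per connected component of its Dynkin diagram, so g ≅ B_3 ⊕ B_5 (dimension 21 + 55 = 76).

B_3 (so(7)) ⊕ B_5 (so(11))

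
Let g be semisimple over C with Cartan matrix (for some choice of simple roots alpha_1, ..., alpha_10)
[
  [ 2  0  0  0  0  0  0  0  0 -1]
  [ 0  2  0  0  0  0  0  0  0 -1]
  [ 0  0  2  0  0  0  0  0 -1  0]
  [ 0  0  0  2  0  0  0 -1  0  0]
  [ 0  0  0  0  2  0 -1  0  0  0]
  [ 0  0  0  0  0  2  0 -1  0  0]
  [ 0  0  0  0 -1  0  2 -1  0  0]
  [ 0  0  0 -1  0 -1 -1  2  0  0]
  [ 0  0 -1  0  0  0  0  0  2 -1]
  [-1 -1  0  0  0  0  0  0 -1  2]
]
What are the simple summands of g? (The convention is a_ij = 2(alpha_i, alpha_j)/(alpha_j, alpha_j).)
D_5 (so(10)) ⊕ D_5 (so(10))

The diagram associated to this matrix has two connected components: the simple roots {alpha_4, alpha_5, alpha_6, alpha_7, alpha_8} form a chain of 3 nodes with a fork of two nodes at one end (D_5), and {alpha_1, alpha_2, alpha_3, alpha_9, alpha_10} form a chain of 3 nodes with a fork of two nodes at one end (D_5). A semisimple Lie algebra decomposes uniquely as the direct sum of simple ideals, one per connected component of its Dynkin diagram, so g ≅ D_5 ⊕ D_5 (dimension 45 + 45 = 90).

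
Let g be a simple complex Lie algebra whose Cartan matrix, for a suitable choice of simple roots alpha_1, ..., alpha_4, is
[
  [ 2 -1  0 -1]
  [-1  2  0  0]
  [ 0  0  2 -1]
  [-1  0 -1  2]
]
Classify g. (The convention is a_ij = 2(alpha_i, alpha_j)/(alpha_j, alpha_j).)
The matrix has rank 4 with 2's on the diagonal. Reading the off-diagonal entries as Dynkin edges (a single edge where a_ij = a_ji = -1; a double or triple edge where a_ij * a_ji = 2 or 3), the diagram is a chain of 4 nodes with single edges (A_4). One simple-root ordering that puts it in standard form is (alpha_3, alpha_4, alpha_1, alpha_2). So the algebra is type A_4, i.e. sl(5).

A_4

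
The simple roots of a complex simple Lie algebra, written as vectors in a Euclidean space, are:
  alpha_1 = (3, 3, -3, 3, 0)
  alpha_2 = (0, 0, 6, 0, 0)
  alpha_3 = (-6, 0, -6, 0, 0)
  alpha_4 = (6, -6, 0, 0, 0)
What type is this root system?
F_4

Compute the Cartan integers a_ij = 2(alpha_i, alpha_j)/(alpha_j, alpha_j); the resulting 4x4 Cartan matrix is
[[2, -1, 0, 0], [-1, 2, -1, 0], [0, -2, 2, -1], [0, 0, -1, 2]].
The roots have two lengths (squared-length ratio 2:1); the short ones are alpha_{1,2}. The associated Dynkin diagram is a chain of 4 nodes with a double edge between the middle two (F_4), so the type is F_4.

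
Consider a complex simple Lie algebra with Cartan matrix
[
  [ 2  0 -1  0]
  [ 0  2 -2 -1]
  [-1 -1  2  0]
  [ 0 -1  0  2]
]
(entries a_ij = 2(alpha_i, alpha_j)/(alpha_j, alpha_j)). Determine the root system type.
The matrix has rank 4 with 2's on the diagonal. Reading the off-diagonal entries as Dynkin edges (a single edge where a_ij = a_ji = -1; a double or triple edge where a_ij * a_ji = 2 or 3), the diagram is a chain of 4 nodes with a double edge between the middle two (F_4). One simple-root ordering that puts it in standard form is (alpha_4, alpha_2, alpha_3, alpha_1). So the algebra is type F_4.

F_4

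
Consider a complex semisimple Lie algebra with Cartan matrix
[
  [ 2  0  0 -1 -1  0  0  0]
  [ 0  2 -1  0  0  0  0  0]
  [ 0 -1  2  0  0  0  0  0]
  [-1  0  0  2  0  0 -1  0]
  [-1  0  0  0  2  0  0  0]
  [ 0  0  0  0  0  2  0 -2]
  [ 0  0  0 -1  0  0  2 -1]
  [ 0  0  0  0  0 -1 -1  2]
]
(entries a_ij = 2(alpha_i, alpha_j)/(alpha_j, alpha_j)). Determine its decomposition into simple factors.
A2 + C6

The diagram associated to this matrix has two connected components: the simple roots {alpha_2, alpha_3} form a chain of 2 nodes with single edges (A_2), and {alpha_1, alpha_4, alpha_5, alpha_6, alpha_7, alpha_8} form a chain of 6 nodes with a double edge at one end; the terminal node there is the unique long simple root (C_6). A semisimple Lie algebra decomposes uniquely as the direct sum of simple ideals, one per connected component of its Dynkin diagram, so g ≅ A_2 ⊕ C_6 (dimension 8 + 78 = 86).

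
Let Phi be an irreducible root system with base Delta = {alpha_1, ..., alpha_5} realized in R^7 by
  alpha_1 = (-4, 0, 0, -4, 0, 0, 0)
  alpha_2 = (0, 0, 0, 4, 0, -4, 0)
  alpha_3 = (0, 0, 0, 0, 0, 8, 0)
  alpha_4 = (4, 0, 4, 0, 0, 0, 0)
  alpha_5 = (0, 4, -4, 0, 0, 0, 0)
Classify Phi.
type C_5

Compute the Cartan integers a_ij = 2(alpha_i, alpha_j)/(alpha_j, alpha_j); the resulting 5x5 Cartan matrix is
[[2, -1, 0, -1, 0], [-1, 2, -1, 0, 0], [0, -2, 2, 0, 0], [-1, 0, 0, 2, -1], [0, 0, 0, -1, 2]].
The roots have two lengths (squared-length ratio 2:1); the short ones are alpha_{1,2,4,5}. The associated Dynkin diagram is a chain of 5 nodes with a double edge at one end; the terminal node there is the unique long simple root (C_5), so the type is C_5 (the algebra sp(10)).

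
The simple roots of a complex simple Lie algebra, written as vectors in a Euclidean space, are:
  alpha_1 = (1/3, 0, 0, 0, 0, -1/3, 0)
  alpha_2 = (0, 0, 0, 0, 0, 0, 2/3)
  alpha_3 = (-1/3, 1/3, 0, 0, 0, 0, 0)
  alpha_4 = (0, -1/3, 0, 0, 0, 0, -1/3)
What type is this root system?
type C_4

Compute the Cartan integers a_ij = 2(alpha_i, alpha_j)/(alpha_j, alpha_j); the resulting 4x4 Cartan matrix is
[[2, 0, -1, 0], [0, 2, 0, -2], [-1, 0, 2, -1], [0, -1, -1, 2]].
The roots have two lengths (squared-length ratio 2:1); the short ones are alpha_{1,3,4}. The associated Dynkin diagram is a chain of 4 nodes with a double edge at one end; the terminal node there is the unique long simple root (C_4), so the type is C_4 (the algebra sp(8)).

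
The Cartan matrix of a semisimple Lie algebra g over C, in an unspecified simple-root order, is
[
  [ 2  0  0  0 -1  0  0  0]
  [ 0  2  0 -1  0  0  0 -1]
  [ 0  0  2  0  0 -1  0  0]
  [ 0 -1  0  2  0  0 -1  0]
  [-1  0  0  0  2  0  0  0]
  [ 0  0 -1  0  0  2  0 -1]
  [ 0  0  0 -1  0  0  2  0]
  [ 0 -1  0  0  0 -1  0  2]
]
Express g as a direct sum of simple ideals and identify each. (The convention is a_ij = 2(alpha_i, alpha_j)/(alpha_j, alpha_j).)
A2 + A6

The diagram associated to this matrix has two connected components: the simple roots {alpha_1, alpha_5} form a chain of 2 nodes with single edges (A_2), and {alpha_2, alpha_3, alpha_4, alpha_6, alpha_7, alpha_8} form a chain of 6 nodes with single edges (A_6). A semisimple Lie algebra decomposes uniquely as the direct sum of simple ideals, one per connected component of its Dynkin diagram, so g ≅ A_2 ⊕ A_6 (dimension 8 + 48 = 56).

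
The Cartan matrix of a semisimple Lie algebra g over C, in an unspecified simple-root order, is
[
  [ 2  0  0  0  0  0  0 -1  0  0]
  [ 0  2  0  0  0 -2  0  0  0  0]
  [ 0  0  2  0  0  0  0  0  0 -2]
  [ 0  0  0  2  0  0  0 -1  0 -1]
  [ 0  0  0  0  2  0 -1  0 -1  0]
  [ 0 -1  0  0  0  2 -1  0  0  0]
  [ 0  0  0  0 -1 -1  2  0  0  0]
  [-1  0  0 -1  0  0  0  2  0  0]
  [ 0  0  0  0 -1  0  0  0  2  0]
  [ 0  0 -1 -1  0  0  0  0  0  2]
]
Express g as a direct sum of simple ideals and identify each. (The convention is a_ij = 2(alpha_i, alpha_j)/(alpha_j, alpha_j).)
C_5 (sp(10)) + C_5 (sp(10))

The diagram associated to this matrix has two connected components: the simple roots {alpha_2, alpha_5, alpha_6, alpha_7, alpha_9} form a chain of 5 nodes with a double edge at one end; the terminal node there is the unique long simple root (C_5), and {alpha_1, alpha_3, alpha_4, alpha_8, alpha_10} form a chain of 5 nodes with a double edge at one end; the terminal node there is the unique long simple root (C_5). A semisimple Lie algebra decomposes uniquely as the direct sum of simple ideals, one per connected component of its Dynkin diagram, so g ≅ C_5 ⊕ C_5 (dimension 55 + 55 = 110).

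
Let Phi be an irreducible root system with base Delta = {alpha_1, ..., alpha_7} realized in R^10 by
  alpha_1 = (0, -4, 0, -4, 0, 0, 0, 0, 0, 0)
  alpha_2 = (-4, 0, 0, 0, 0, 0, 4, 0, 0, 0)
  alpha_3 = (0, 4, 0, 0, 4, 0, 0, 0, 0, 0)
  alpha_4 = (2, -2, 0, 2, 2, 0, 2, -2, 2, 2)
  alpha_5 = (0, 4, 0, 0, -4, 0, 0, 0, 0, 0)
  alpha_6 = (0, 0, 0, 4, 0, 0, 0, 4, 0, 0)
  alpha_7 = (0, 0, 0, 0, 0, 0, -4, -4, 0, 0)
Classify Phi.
Compute the Cartan integers a_ij = 2(alpha_i, alpha_j)/(alpha_j, alpha_j); the resulting 7x7 Cartan matrix is
[[2, 0, -1, 0, -1, -1, 0], [0, 2, 0, 0, 0, 0, -1], [-1, 0, 2, 0, 0, 0, 0], [0, 0, 0, 2, -1, 0, 0], [-1, 0, 0, -1, 2, 0, 0], [-1, 0, 0, 0, 0, 2, -1], [0, -1, 0, 0, 0, -1, 2]].
All simple roots have the same length, so the diagram is simply laced. The associated Dynkin diagram is a chain of 6 nodes with one extra node attached to the third node from one end (E_7), so the type is E_7.

type E_7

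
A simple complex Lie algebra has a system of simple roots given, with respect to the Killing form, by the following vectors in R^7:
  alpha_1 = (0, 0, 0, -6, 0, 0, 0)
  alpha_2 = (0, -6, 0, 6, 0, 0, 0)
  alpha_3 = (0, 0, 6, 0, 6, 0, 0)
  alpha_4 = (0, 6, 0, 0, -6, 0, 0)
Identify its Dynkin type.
B_4 (so(9))

Compute the Cartan integers a_ij = 2(alpha_i, alpha_j)/(alpha_j, alpha_j); the resulting 4x4 Cartan matrix is
[[2, -1, 0, 0], [-2, 2, 0, -1], [0, 0, 2, -1], [0, -1, -1, 2]].
The roots have two lengths (squared-length ratio 2:1); the short ones are alpha_{1}. The associated Dynkin diagram is a chain of 4 nodes with a double edge at one end; the terminal node there is the unique short simple root (B_4), so the type is B_4 (the algebra so(9)).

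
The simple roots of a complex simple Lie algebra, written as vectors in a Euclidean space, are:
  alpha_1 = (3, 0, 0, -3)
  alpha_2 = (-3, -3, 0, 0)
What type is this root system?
Compute the Cartan integers a_ij = 2(alpha_i, alpha_j)/(alpha_j, alpha_j); the resulting 2x2 Cartan matrix is
[[2, -1], [-1, 2]].
All simple roots have the same length, so the diagram is simply laced. The associated Dynkin diagram is a chain of 2 nodes with single edges (A_2), so the type is A_2 (the algebra sl(3)).

A_2 (sl(3))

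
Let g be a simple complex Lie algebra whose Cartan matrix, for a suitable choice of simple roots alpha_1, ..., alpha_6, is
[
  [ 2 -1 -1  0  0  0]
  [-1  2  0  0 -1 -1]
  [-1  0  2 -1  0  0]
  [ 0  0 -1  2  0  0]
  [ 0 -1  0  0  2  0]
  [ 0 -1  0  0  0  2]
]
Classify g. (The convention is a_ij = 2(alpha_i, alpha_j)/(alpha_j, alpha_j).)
type D_6

The matrix has rank 6 with 2's on the diagonal. Reading the off-diagonal entries as Dynkin edges (a single edge where a_ij = a_ji = -1; a double or triple edge where a_ij * a_ji = 2 or 3), the diagram is a chain of 4 nodes with a fork of two nodes at one end (D_6). One simple-root ordering that puts it in standard form is (alpha_4, alpha_3, alpha_1, alpha_2, alpha_6, alpha_5). So the algebra is type D_6, i.e. so(12).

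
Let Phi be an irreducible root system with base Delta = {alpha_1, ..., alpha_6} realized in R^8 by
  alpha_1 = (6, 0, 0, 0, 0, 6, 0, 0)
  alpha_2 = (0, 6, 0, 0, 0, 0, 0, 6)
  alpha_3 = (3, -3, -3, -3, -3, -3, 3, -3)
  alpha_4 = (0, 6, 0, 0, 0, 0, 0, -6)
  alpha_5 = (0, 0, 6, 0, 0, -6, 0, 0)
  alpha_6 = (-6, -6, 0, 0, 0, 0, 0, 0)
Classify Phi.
Compute the Cartan integers a_ij = 2(alpha_i, alpha_j)/(alpha_j, alpha_j); the resulting 6x6 Cartan matrix is
[[2, 0, 0, 0, -1, -1], [0, 2, -1, 0, 0, -1], [0, -1, 2, 0, 0, 0], [0, 0, 0, 2, 0, -1], [-1, 0, 0, 0, 2, 0], [-1, -1, 0, -1, 0, 2]].
All simple roots have the same length, so the diagram is simply laced. The associated Dynkin diagram is a chain of 5 nodes with one extra node attached to the third node from one end (E_6), so the type is E_6.

type E_6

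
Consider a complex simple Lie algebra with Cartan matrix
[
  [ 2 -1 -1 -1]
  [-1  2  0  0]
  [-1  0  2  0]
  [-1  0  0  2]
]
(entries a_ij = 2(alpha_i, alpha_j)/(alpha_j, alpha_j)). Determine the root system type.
D_4 (so(8))

The matrix has rank 4 with 2's on the diagonal. Reading the off-diagonal entries as Dynkin edges (a single edge where a_ij = a_ji = -1; a double or triple edge where a_ij * a_ji = 2 or 3), the diagram is a chain of 2 nodes with a fork of two nodes at one end (D_4). One simple-root ordering that puts it in standard form is (alpha_3, alpha_1, alpha_4, alpha_2). So the algebra is type D_4, i.e. so(8).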